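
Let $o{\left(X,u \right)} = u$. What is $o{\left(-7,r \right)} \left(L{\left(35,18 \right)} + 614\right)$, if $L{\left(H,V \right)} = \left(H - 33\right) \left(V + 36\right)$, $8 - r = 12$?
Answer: $-2888$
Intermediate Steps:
$r = -4$ ($r = 8 - 12 = -4$)
$L{\left(H,V \right)} = \left(-33 + H\right) \left(36 + V\right)$
$o{\left(-7,r \right)} \left(L{\left(35,18 \right)} + 614\right) = - 4 \left(\left(-1188 - 594 + 36 \cdot 35 + 35 \cdot 18\right) + 614\right) = - 4 \left(\left(-1188 - 594 + 1260 + 630\right) + 614\right) = - 4 \left(108 + 614\right) = \left(-4\right) 722 = -2888$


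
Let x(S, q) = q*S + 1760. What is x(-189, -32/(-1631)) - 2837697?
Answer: -660774185/233 ≈ -2.8359e+6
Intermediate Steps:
x(S, q) = 1760 + S*q (x(S, q) = S*q + 1760 = 1760 + S*q)
x(-189, -32/(-1631)) - 2837697 = (1760 - (-6048)/(-1631)) - 2837697 = (1760 - (-6048)*(-1)/1631) - 2837697 = (1760 - 189*32/1631) - 2837697 = (1760 - 864/233) - 2837697 = 409216/233 - 2837697 = -660774185/233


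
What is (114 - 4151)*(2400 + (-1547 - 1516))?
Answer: 2676531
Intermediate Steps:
(114 - 4151)*(2400 + (-1547 - 1516)) = -4037*(2400 - 3063) = -4037*(-663) = 2676531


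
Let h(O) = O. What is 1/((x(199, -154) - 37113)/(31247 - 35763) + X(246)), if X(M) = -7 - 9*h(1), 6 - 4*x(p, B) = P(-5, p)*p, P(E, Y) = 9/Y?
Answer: -18064/140569 ≈ -0.12851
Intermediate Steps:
x(p, B) = -¾ (x(p, B) = 3/2 - 9/p*p/4 = 3/2 - ¼*9 = 3/2 - 9/4 = -¾)
X(M) = -16 (X(M) = -7 - 9 = -16)
1/((x(199, -154) - 37113)/(31247 - 35763) + X(246)) = 1/((-¾ - 37113)/(31247 - 35763) - 16) = 1/(-148455/4/(-4516) - 16) = 1/(-148455/4*(-1/4516) - 16) = 1/(148455/18064 - 16) = 1/(-140569/18064) = -18064/140569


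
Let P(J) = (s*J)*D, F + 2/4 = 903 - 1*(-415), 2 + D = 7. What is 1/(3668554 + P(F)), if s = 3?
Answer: 2/7376633 ≈ 2.7113e-7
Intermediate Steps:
D = 5 (D = -2 + 7 = 5)
F = 2635/2 (F = -1/2 + (903 - 1*(-415)) = -1/2 + (903 + 415) = -1/2 + 1318 = 2635/2 ≈ 1317.5)
P(J) = 15*J (P(J) = (3*J)*5 = 15*J)
1/(3668554 + P(F)) = 1/(3668554 + 15*(2635/2)) = 1/(3668554 + 39525/2) = 1/(7376633/2) = 2/7376633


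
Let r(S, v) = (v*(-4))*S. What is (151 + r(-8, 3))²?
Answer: 61009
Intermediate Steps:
r(S, v) = -4*S*v (r(S, v) = (-4*v)*S = -4*S*v)
(151 + r(-8, 3))² = (151 - 4*(-8)*3)² = (151 + 96)² = 247² = 61009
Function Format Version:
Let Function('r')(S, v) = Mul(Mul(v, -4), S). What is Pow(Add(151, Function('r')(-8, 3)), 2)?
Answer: 61009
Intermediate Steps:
Function('r')(S, v) = Mul(-4, S, v) (Function('r')(S, v) = Mul(Mul(-4, v), S) = Mul(-4, S, v))
Pow(Add(151, Function('r')(-8, 3)), 2) = Pow(Add(151, Mul(-4, -8, 3)), 2) = Pow(Add(151, 96), 2) = Pow(247, 2) = 61009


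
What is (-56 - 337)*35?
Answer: -13755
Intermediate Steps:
(-56 - 337)*35 = -393*35 = -13755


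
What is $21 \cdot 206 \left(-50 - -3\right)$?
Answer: $-203322$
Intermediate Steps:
$21 \cdot 206 \left(-50 - -3\right) = 4326 \left(-50 + 3\right) = 4326 \left(-47\right) = -203322$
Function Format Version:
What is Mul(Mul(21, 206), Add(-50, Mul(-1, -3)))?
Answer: -203322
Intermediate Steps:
Mul(Mul(21, 206), Add(-50, Mul(-1, -3))) = Mul(4326, Add(-50, 3)) = Mul(4326, -47) = -203322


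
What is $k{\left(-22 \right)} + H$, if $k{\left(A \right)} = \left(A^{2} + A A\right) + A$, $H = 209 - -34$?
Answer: $1189$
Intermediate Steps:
$H = 243$ ($H = 209 + 34 = 243$)
$k{\left(A \right)} = A + 2 A^{2}$ ($k{\left(A \right)} = \left(A^{2} + A^{2}\right) + A = 2 A^{2} + A = A + 2 A^{2}$)
$k{\left(-22 \right)} + H = - 22 \left(1 + 2 \left(-22\right)\right) + 243 = - 22 \left(1 - 44\right) + 243 = \left(-22\right) \left(-43\right) + 243 = 946 + 243 = 1189$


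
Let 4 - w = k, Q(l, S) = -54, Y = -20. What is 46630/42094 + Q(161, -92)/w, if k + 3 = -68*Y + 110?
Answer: 35246383/30791761 ≈ 1.1447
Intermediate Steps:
k = 1467 (k = -3 + (-68*(-20) + 110) = -3 + (1360 + 110) = -3 + 1470 = 1467)
w = -1463 (w = 4 - 1*1467 = 4 - 1467 = -1463)
46630/42094 + Q(161, -92)/w = 46630/42094 - 54/(-1463) = 46630*(1/42094) - 54*(-1/1463) = 23315/21047 + 54/1463 = 35246383/30791761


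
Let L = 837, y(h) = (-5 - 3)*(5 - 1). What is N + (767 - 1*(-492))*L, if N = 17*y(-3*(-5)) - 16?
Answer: 1053223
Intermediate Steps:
y(h) = -32 (y(h) = -8*4 = -32)
N = -560 (N = 17*(-32) - 16 = -544 - 16 = -560)
N + (767 - 1*(-492))*L = -560 + (767 - 1*(-492))*837 = -560 + (767 + 492)*837 = -560 + 1259*837 = -560 + 1053783 = 1053223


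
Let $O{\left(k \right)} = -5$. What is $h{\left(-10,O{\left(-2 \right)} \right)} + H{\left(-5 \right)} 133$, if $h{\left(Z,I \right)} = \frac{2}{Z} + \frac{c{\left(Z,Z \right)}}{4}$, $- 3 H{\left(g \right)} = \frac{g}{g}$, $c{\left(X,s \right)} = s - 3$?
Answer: $- \frac{2867}{60} \approx -47.783$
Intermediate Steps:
$c{\left(X,s \right)} = -3 + s$
$H{\left(g \right)} = - \frac{1}{3}$ ($H{\left(g \right)} = - \frac{g \frac{1}{g}}{3} = \left(- \frac{1}{3}\right) 1 = - \frac{1}{3}$)
$h{\left(Z,I \right)} = - \frac{3}{4} + \frac{2}{Z} + \frac{Z}{4}$ ($h{\left(Z,I \right)} = \frac{2}{Z} + \frac{-3 + Z}{4} = \frac{2}{Z} + \left(-3 + Z\right) \frac{1}{4} = \frac{2}{Z} + \left(- \frac{3}{4} + \frac{Z}{4}\right) = - \frac{3}{4} + \frac{2}{Z} + \frac{Z}{4}$)
$h{\left(-10,O{\left(-2 \right)} \right)} + H{\left(-5 \right)} 133 = \frac{8 - 10 \left(-3 - 10\right)}{4 \left(-10\right)} - \frac{133}{3} = \frac{1}{4} \left(- \frac{1}{10}\right) \left(8 - -130\right) - \frac{133}{3} = \frac{1}{4} \left(- \frac{1}{10}\right) \left(8 + 130\right) - \frac{133}{3} = \frac{1}{4} \left(- \frac{1}{10}\right) 138 - \frac{133}{3} = - \frac{69}{20} - \frac{133}{3} = - \frac{2867}{60}$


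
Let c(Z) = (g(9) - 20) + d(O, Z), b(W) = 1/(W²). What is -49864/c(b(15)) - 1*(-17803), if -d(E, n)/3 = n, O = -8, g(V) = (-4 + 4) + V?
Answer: 9222539/413 ≈ 22331.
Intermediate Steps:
g(V) = V (g(V) = 0 + V = V)
d(E, n) = -3*n
b(W) = W⁻²
c(Z) = -11 - 3*Z (c(Z) = (9 - 20) - 3*Z = -11 - 3*Z)
-49864/c(b(15)) - 1*(-17803) = -49864/(-11 - 3/15²) - 1*(-17803) = -49864/(-11 - 3*1/225) + 17803 = -49864/(-11 - 1/75) + 17803 = -49864/(-826/75) + 17803 = -49864*(-75/826) + 17803 = 1869900/413 + 17803 = 9222539/413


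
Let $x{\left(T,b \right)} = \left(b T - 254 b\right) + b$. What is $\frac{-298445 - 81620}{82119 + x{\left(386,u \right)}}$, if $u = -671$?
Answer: $\frac{380065}{7124} \approx 53.35$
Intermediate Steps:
$x{\left(T,b \right)} = - 253 b + T b$ ($x{\left(T,b \right)} = \left(T b - 254 b\right) + b = \left(- 254 b + T b\right) + b = - 253 b + T b$)
$\frac{-298445 - 81620}{82119 + x{\left(386,u \right)}} = \frac{-298445 - 81620}{82119 - 671 \left(-253 + 386\right)} = - \frac{380065}{82119 - 89243} = - \frac{380065}{-7124} = \left(-380065\right) \left(- \frac{1}{7124}\right) = \frac{380065}{7124}$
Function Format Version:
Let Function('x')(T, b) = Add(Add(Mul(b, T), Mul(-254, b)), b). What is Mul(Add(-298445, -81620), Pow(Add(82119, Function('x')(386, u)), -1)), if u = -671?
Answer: Rational(380065, 7124) ≈ 53.350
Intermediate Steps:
Function('x')(T, b) = Add(Mul(-253, b), Mul(T, b)) (Function('x')(T, b) = Add(Add(Mul(T, b), Mul(-254, b)), b) = Add(Add(Mul(-254, b), Mul(T, b)), b) = Add(Mul(-253, b), Mul(T, b)))
Mul(Add(-298445, -81620), Pow(Add(82119, Function('x')(386, u)), -1)) = Mul(Add(-298445, -81620), Pow(Add(82119, Mul(-671, Add(-253, 386))), -1)) = Mul(-380065, Pow(Add(82119, Mul(-671, 133)), -1)) = Mul(-380065, Pow(Add(82119, -89243), -1)) = Mul(-380065, Pow(-7124, -1)) = Mul(-380065, Rational(-1, 7124)) = Rational(380065, 7124)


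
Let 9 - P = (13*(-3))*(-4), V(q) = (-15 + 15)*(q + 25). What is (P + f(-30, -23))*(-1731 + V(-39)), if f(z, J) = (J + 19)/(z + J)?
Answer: 13479297/53 ≈ 2.5433e+5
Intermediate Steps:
V(q) = 0 (V(q) = 0*(25 + q) = 0)
P = -147 (P = 9 - 13*(-3)*(-4) = 9 - (-39)*(-4) = 9 - 1*156 = 9 - 156 = -147)
f(z, J) = (19 + J)/(J + z)
(P + f(-30, -23))*(-1731 + V(-39)) = (-147 + (19 - 23)/(-23 - 30))*(-1731 + 0) = (-147 - 4/(-53))*(-1731) = (-147 - 1/53*(-4))*(-1731) = (-147 + 4/53)*(-1731) = -7787/53*(-1731) = 13479297/53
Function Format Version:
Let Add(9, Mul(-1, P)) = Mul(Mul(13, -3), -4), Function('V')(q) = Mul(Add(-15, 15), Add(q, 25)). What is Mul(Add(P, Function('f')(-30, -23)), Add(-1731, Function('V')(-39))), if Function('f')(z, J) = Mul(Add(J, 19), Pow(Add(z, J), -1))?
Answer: Rational(13479297, 53) ≈ 2.5433e+5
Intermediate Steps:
Function('V')(q) = 0 (Function('V')(q) = Mul(0, Add(25, q)) = 0)
P = -147 (P = Add(9, Mul(-1, Mul(Mul(13, -3), -4))) = Add(9, Mul(-1, Mul(-39, -4))) = Add(9, Mul(-1, 156)) = Add(9, -156) = -147)
Function('f')(z, J) = Mul(Pow(Add(J, z), -1), Add(19, J)) (Function('f')(z, J) = Mul(Add(19, J), Pow(Add(J, z), -1)) = Mul(Pow(Add(J, z), -1), Add(19, J)))
Mul(Add(P, Function('f')(-30, -23)), Add(-1731, Function('V')(-39))) = Mul(Add(-147, Mul(Pow(Add(-23, -30), -1), Add(19, -23))), Add(-1731, 0)) = Mul(Add(-147, Mul(Pow(-53, -1), -4)), -1731) = Mul(Add(-147, Mul(Rational(-1, 53), -4)), -1731) = Mul(Add(-147, Rational(4, 53)), -1731) = Mul(Rational(-7787, 53), -1731) = Rational(13479297, 53)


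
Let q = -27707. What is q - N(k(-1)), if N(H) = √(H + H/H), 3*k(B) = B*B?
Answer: -27707 - 2*√3/3 ≈ -27708.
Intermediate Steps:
k(B) = B²/3 (k(B) = (B*B)/3 = B²/3)
N(H) = √(1 + H) (N(H) = √(H + 1) = √(1 + H))
q - N(k(-1)) = -27707 - √(1 + (⅓)*(-1)²) = -27707 - √(1 + (⅓)*1) = -27707 - √(1 + ⅓) = -27707 - √(4/3) = -27707 - 2*√3/3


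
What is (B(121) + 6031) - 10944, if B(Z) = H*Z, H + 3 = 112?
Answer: 8276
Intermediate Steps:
H = 109 (H = -3 + 112 = 109)
B(Z) = 109*Z
(B(121) + 6031) - 10944 = (109*121 + 6031) - 10944 = (13189 + 6031) - 10944 = 19220 - 10944 = 8276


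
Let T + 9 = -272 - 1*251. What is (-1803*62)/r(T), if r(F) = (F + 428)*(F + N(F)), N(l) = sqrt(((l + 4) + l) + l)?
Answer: -2477923/1233336 - 18631*I*sqrt(398)/2466672 ≈ -2.0091 - 0.15068*I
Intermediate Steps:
T = -532 (T = -9 + (-272 - 1*251) = -9 + (-272 - 251) = -9 - 523 = -532)
N(l) = sqrt(4 + 3*l) (N(l) = sqrt(((4 + l) + l) + l) = sqrt((4 + 2*l) + l) = sqrt(4 + 3*l))
r(F) = (428 + F)*(F + sqrt(4 + 3*F)) (r(F) = (F + 428)*(F + sqrt(4 + 3*F)) = (428 + F)*(F + sqrt(4 + 3*F)))
(-1803*62)/r(T) = (-1803*62)/((-532)**2 + 428*(-532) + 428*sqrt(4 + 3*(-532)) - 532*sqrt(4 + 3*(-532))) = -111786/(283024 - 227696 + 428*sqrt(4 - 1596) - 532*sqrt(4 - 1596)) = -111786/(283024 - 227696 + 428*sqrt(-1592) - 1064*I*sqrt(398)) = -111786/(283024 - 227696 + 428*(2*I*sqrt(398)) - 1064*I*sqrt(398)) = -111786/(283024 - 227696 + 856*I*sqrt(398) - 1064*I*sqrt(398)) = -111786/(55328 - 208*I*sqrt(398))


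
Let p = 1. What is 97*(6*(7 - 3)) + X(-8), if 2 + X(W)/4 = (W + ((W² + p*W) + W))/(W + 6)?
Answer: 2240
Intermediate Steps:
X(W) = -8 + 4*(W² + 3*W)/(6 + W) (X(W) = -8 + 4*((W + ((W² + 1*W) + W))/(W + 6)) = -8 + 4*((W + ((W² + W) + W))/(6 + W)) = -8 + 4*((W + ((W + W²) + W))/(6 + W)) = -8 + 4*((W + (W² + 2*W))/(6 + W)) = -8 + 4*((W² + 3*W)/(6 + W)) = -8 + 4*(W² + 3*W)/(6 + W))
97*(6*(7 - 3)) + X(-8) = 97*(6*(7 - 3)) + 4*(-12 - 8 + (-8)²)/(6 - 8) = 97*(6*4) + 4*(-12 - 8 + 64)/(-2) = 97*24 + 4*(-½)*44 = 2328 - 88 = 2240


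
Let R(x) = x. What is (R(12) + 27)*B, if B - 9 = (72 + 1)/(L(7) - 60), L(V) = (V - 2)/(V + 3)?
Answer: 36075/119 ≈ 303.15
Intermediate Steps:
L(V) = (-2 + V)/(3 + V)
B = 925/119 (B = 9 + (72 + 1)/((-2 + 7)/(3 + 7) - 60) = 9 + 73/(5/10 - 60) = 9 + 73/((⅒)*5 - 60) = 9 + 73/(½ - 60) = 9 + 73/(-119/2) = 9 + 73*(-2/119) = 9 - 146/119 = 925/119 ≈ 7.7731)
(R(12) + 27)*B = (12 + 27)*(925/119) = 39*(925/119) = 36075/119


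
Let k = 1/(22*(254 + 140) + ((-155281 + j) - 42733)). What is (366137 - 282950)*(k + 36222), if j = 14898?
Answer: 525646628735085/174448 ≈ 3.0132e+9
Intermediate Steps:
k = -1/174448 (k = 1/(22*(254 + 140) + ((-155281 + 14898) - 42733)) = 1/(22*394 + (-140383 - 42733)) = 1/(8668 - 183116) = 1/(-174448) = -1/174448 ≈ -5.7324e-6)
(366137 - 282950)*(k + 36222) = (366137 - 282950)*(-1/174448 + 36222) = 83187*(6318855455/174448) = 525646628735085/174448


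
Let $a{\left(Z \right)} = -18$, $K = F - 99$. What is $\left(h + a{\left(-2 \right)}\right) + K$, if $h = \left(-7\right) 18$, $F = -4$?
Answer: $-247$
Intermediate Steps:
$K = -103$ ($K = -4 - 99 = -103$)
$h = -126$
$\left(h + a{\left(-2 \right)}\right) + K = \left(-126 - 18\right) - 103 = -144 - 103 = -247$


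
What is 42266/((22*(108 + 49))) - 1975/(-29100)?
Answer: 24735245/2010228 ≈ 12.305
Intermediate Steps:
42266/((22*(108 + 49))) - 1975/(-29100) = 42266/((22*157)) - 1975*(-1/29100) = 42266/3454 + 79/1164 = 42266*(1/3454) + 79/1164 = 21133/1727 + 79/1164 = 24735245/2010228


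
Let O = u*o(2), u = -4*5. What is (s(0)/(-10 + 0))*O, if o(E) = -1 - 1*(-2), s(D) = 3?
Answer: 6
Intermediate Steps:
u = -20
o(E) = 1 (o(E) = -1 + 2 = 1)
O = -20 (O = -20*1 = -20)
(s(0)/(-10 + 0))*O = (3/(-10 + 0))*(-20) = (3/(-10))*(-20) = (3*(-⅒))*(-20) = -3/10*(-20) = 6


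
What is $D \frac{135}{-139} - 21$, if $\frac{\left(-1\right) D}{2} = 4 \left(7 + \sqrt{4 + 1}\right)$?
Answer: $\frac{4641}{139} + \frac{1080 \sqrt{5}}{139} \approx 50.762$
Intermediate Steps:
$D = -56 - 8 \sqrt{5}$ ($D = - 2 \cdot 4 \left(7 + \sqrt{4 + 1}\right) = - 2 \cdot 4 \left(7 + \sqrt{5}\right) = - 2 \left(28 + 4 \sqrt{5}\right) = -56 - 8 \sqrt{5} \approx -73.889$)
$D \frac{135}{-139} - 21 = \left(-56 - 8 \sqrt{5}\right) \frac{135}{-139} - 21 = \left(-56 - 8 \sqrt{5}\right) 135 \left(- \frac{1}{139}\right) - 21 = \left(-56 - 8 \sqrt{5}\right) \left(- \frac{135}{139}\right) - 21 = \left(\frac{7560}{139} + \frac{1080 \sqrt{5}}{139}\right) - 21 = \frac{4641}{139} + \frac{1080 \sqrt{5}}{139}$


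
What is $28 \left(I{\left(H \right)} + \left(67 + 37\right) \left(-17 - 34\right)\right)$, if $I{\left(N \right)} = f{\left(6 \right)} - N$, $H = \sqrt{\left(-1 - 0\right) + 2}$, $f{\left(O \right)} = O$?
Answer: $-148372$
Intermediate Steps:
$H = 1$ ($H = \sqrt{\left(-1 + 0\right) + 2} = \sqrt{-1 + 2} = \sqrt{1} = 1$)
$I{\left(N \right)} = 6 - N$
$28 \left(I{\left(H \right)} + \left(67 + 37\right) \left(-17 - 34\right)\right) = 28 \left(\left(6 - 1\right) + \left(67 + 37\right) \left(-17 - 34\right)\right) = 28 \left(\left(6 - 1\right) + 104 \left(-51\right)\right) = 28 \left(5 - 5304\right) = 28 \left(-5299\right) = -148372$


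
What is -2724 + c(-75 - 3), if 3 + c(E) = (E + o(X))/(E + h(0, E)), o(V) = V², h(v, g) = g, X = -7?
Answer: -425383/156 ≈ -2726.8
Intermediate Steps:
c(E) = -3 + (49 + E)/(2*E) (c(E) = -3 + (E + (-7)²)/(E + E) = -3 + (E + 49)/((2*E)) = -3 + (49 + E)*(1/(2*E)) = -3 + (49 + E)/(2*E))
-2724 + c(-75 - 3) = -2724 + (49 - 5*(-75 - 3))/(2*(-75 - 3)) = -2724 + (½)*(49 - 5*(-78))/(-78) = -2724 + (½)*(-1/78)*(49 + 390) = -2724 + (½)*(-1/78)*439 = -2724 - 439/156 = -425383/156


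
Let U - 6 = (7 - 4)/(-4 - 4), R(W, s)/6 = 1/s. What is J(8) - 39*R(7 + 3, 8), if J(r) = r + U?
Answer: -125/8 ≈ -15.625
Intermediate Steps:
R(W, s) = 6/s
U = 45/8 (U = 6 + (7 - 4)/(-4 - 4) = 6 + 3/(-8) = 6 + 3*(-⅛) = 6 - 3/8 = 45/8 ≈ 5.6250)
J(r) = 45/8 + r (J(r) = r + 45/8 = 45/8 + r)
J(8) - 39*R(7 + 3, 8) = (45/8 + 8) - 234/8 = 109/8 - 234/8 = 109/8 - 39*¾ = 109/8 - 117/4 = -125/8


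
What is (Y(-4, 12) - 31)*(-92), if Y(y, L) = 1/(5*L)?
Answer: 42757/15 ≈ 2850.5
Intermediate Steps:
Y(y, L) = 1/(5*L)
(Y(-4, 12) - 31)*(-92) = ((1/5)/12 - 31)*(-92) = ((1/5)*(1/12) - 31)*(-92) = (1/60 - 31)*(-92) = -1859/60*(-92) = 42757/15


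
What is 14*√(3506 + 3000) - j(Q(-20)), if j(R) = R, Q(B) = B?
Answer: 20 + 14*√6506 ≈ 1149.2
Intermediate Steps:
14*√(3506 + 3000) - j(Q(-20)) = 14*√(3506 + 3000) - 1*(-20) = 14*√6506 + 20 = 20 + 14*√6506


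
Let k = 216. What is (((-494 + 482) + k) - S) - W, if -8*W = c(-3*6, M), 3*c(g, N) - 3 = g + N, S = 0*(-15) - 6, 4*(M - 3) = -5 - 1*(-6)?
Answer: 20113/96 ≈ 209.51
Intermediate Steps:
M = 13/4 (M = 3 + (-5 - 1*(-6))/4 = 3 + (-5 + 6)/4 = 3 + (1/4)*1 = 3 + 1/4 = 13/4 ≈ 3.2500)
S = -6 (S = 0 - 6 = -6)
c(g, N) = 1 + N/3 + g/3 (c(g, N) = 1 + (g + N)/3 = 1 + (N + g)/3 = 1 + (N/3 + g/3) = 1 + N/3 + g/3)
W = 47/96 (W = -(1 + (1/3)*(13/4) + (-3*6)/3)/8 = -(1 + 13/12 + (1/3)*(-18))/8 = -(1 + 13/12 - 6)/8 = -1/8*(-47/12) = 47/96 ≈ 0.48958)
(((-494 + 482) + k) - S) - W = (((-494 + 482) + 216) - 1*(-6)) - 1*47/96 = ((-12 + 216) + 6) - 47/96 = (204 + 6) - 47/96 = 210 - 47/96 = 20113/96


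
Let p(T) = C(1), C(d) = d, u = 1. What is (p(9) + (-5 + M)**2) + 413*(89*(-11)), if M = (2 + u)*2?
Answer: -404325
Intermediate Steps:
p(T) = 1
M = 6 (M = (2 + 1)*2 = 3*2 = 6)
(p(9) + (-5 + M)**2) + 413*(89*(-11)) = (1 + (-5 + 6)**2) + 413*(89*(-11)) = (1 + 1**2) + 413*(-979) = (1 + 1) - 404327 = 2 - 404327 = -404325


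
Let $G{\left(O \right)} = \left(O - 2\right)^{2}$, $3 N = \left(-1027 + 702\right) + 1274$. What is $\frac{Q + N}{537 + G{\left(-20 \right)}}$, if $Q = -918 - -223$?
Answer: $- \frac{1136}{3063} \approx -0.37088$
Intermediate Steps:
$N = \frac{949}{3}$ ($N = \frac{\left(-1027 + 702\right) + 1274}{3} = \frac{-325 + 1274}{3} = \frac{1}{3} \cdot 949 = \frac{949}{3} \approx 316.33$)
$G{\left(O \right)} = \left(-2 + O\right)^{2}$
$Q = -695$ ($Q = -918 + 223 = -695$)
$\frac{Q + N}{537 + G{\left(-20 \right)}} = \frac{-695 + \frac{949}{3}}{537 + \left(-2 - 20\right)^{2}} = - \frac{1136}{3 \left(537 + \left(-22\right)^{2}\right)} = - \frac{1136}{3 \left(537 + 484\right)} = - \frac{1136}{3 \cdot 1021} = \left(- \frac{1136}{3}\right) \frac{1}{1021} = - \frac{1136}{3063}$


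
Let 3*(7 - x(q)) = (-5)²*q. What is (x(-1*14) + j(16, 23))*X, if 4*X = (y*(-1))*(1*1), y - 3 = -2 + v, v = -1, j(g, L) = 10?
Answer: 0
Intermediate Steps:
x(q) = 7 - 25*q/3 (x(q) = 7 - (-5)²*q/3 = 7 - 25*q/3)
y = 0 (y = 3 + (-2 - 1) = 3 - 3 = 0)
X = 0 (X = ((0*(-1))*(1*1))/4 = (0*1)/4 = (¼)*0 = 0)
(x(-1*14) + j(16, 23))*X = ((7 - (-25)*14/3) + 10)*0 = ((7 - 25/3*(-14)) + 10)*0 = ((7 + 350/3) + 10)*0 = (371/3 + 10)*0 = (401/3)*0 = 0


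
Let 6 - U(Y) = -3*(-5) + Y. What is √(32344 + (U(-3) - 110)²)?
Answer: 10*√458 ≈ 214.01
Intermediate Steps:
U(Y) = -9 - Y (U(Y) = 6 - (-3*(-5) + Y) = 6 - (15 + Y) = 6 + (-15 - Y) = -9 - Y)
√(32344 + (U(-3) - 110)²) = √(32344 + ((-9 - 1*(-3)) - 110)²) = √(32344 + ((-9 + 3) - 110)²) = √(32344 + (-6 - 110)²) = √(32344 + (-116)²) = √(32344 + 13456) = √45800 = 10*√458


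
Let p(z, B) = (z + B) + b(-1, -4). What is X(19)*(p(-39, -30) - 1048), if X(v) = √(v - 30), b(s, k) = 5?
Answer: -1112*I*√11 ≈ -3688.1*I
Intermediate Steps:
X(v) = √(-30 + v)
p(z, B) = 5 + B + z (p(z, B) = (z + B) + 5 = (B + z) + 5 = 5 + B + z)
X(19)*(p(-39, -30) - 1048) = √(-30 + 19)*((5 - 30 - 39) - 1048) = √(-11)*(-64 - 1048) = (I*√11)*(-1112) = -1112*I*√11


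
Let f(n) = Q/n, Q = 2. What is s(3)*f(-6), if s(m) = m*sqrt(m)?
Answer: -sqrt(3) ≈ -1.7320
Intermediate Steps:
s(m) = m**(3/2)
f(n) = 2/n
s(3)*f(-6) = 3**(3/2)*(2/(-6)) = (3*sqrt(3))*(2*(-1/6)) = (3*sqrt(3))*(-1/3) = -sqrt(3)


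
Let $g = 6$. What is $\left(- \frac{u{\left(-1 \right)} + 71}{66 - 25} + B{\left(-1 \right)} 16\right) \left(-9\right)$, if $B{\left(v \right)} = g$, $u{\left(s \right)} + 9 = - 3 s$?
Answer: $- \frac{34839}{41} \approx -849.73$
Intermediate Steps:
$u{\left(s \right)} = -9 - 3 s$
$B{\left(v \right)} = 6$
$\left(- \frac{u{\left(-1 \right)} + 71}{66 - 25} + B{\left(-1 \right)} 16\right) \left(-9\right) = \left(- \frac{\left(-9 - -3\right) + 71}{66 - 25} + 6 \cdot 16\right) \left(-9\right) = \left(- \frac{\left(-9 + 3\right) + 71}{41} + 96\right) \left(-9\right) = \left(- \frac{-6 + 71}{41} + 96\right) \left(-9\right) = \left(- \frac{65}{41} + 96\right) \left(-9\right) = \frac{3871}{41} \left(-9\right) = - \frac{34839}{41}$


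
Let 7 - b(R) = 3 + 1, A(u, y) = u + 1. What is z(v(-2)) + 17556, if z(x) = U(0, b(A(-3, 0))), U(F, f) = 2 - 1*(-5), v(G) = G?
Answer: 17563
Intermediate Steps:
A(u, y) = 1 + u
b(R) = 3 (b(R) = 7 - (3 + 1) = 7 - 1*4 = 7 - 4 = 3)
U(F, f) = 7 (U(F, f) = 2 + 5 = 7)
z(x) = 7
z(v(-2)) + 17556 = 7 + 17556 = 17563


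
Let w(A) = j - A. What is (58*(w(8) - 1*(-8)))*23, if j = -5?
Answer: -6670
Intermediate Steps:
w(A) = -5 - A
(58*(w(8) - 1*(-8)))*23 = (58*((-5 - 1*8) - 1*(-8)))*23 = (58*((-5 - 8) + 8))*23 = (58*(-13 + 8))*23 = (58*(-5))*23 = -290*23 = -6670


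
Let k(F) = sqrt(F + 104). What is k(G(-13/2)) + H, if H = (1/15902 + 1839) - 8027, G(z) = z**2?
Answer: -98401575/15902 + 3*sqrt(65)/2 ≈ -6175.9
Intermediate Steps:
k(F) = sqrt(104 + F)
H = -98401575/15902 (H = (1/15902 + 1839) - 8027 = 29243779/15902 - 8027 = -98401575/15902 ≈ -6188.0)
k(G(-13/2)) + H = sqrt(104 + (-13/2)**2) - 98401575/15902 = sqrt(104 + 169/4) - 98401575/15902 = sqrt(585/4) - 98401575/15902 = 3*sqrt(65)/2 - 98401575/15902 = -98401575/15902 + 3*sqrt(65)/2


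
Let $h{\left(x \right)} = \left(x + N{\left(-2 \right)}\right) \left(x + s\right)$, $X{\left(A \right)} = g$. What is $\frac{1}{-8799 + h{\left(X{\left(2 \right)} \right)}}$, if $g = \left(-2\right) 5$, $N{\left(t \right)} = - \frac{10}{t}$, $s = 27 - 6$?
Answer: $- \frac{1}{8854} \approx -0.00011294$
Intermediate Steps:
$s = 21$
$g = -10$
$X{\left(A \right)} = -10$
$h{\left(x \right)} = \left(5 + x\right) \left(21 + x\right)$ ($h{\left(x \right)} = \left(x - \frac{10}{-2}\right) \left(x + 21\right) = \left(x - -5\right) \left(21 + x\right) = \left(x + 5\right) \left(21 + x\right) = \left(5 + x\right) \left(21 + x\right)$)
$\frac{1}{-8799 + h{\left(X{\left(2 \right)} \right)}} = \frac{1}{-8799 + \left(105 + \left(-10\right)^{2} + 26 \left(-10\right)\right)} = \frac{1}{-8799 + \left(105 + 100 - 260\right)} = \frac{1}{-8799 - 55} = \frac{1}{-8854} = - \frac{1}{8854}$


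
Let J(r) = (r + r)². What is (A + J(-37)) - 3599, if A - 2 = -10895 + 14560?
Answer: 5544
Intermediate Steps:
A = 3667 (A = 2 + (-10895 + 14560) = 2 + 3665 = 3667)
J(r) = 4*r² (J(r) = (2*r)² = 4*r²)
(A + J(-37)) - 3599 = (3667 + 4*(-37)²) - 3599 = (3667 + 4*1369) - 3599 = (3667 + 5476) - 3599 = 9143 - 3599 = 5544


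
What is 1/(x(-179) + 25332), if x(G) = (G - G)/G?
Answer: 1/25332 ≈ 3.9476e-5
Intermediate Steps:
x(G) = 0 (x(G) = 0/G = 0)
1/(x(-179) + 25332) = 1/(0 + 25332) = 1/25332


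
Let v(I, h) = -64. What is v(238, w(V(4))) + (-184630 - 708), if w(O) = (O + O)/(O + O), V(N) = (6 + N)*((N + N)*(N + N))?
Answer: -185402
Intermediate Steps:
V(N) = 4*N²*(6 + N) (V(N) = (6 + N)*((2*N)*(2*N)) = (6 + N)*(4*N²) = 4*N²*(6 + N))
w(O) = 1 (w(O) = (2*O)/((2*O)) = (2*O)*(1/(2*O)) = 1)
v(238, w(V(4))) + (-184630 - 708) = -64 + (-184630 - 708) = -64 - 185338 = -185402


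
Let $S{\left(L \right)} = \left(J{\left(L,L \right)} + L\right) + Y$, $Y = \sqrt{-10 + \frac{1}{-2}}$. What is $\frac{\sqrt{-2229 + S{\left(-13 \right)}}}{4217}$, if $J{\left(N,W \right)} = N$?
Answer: $\frac{\sqrt{-9020 + 2 i \sqrt{42}}}{8434} \approx 8.0907 \cdot 10^{-6} + 0.011261 i$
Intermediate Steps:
$Y = \frac{i \sqrt{42}}{2}$ ($Y = \sqrt{-10 - \frac{1}{2}} = \sqrt{- \frac{21}{2}} = \frac{i \sqrt{42}}{2} \approx 3.2404 i$)
$S{\left(L \right)} = 2 L + \frac{i \sqrt{42}}{2}$ ($S{\left(L \right)} = \left(L + L\right) + \frac{i \sqrt{42}}{2} = 2 L + \frac{i \sqrt{42}}{2}$)
$\frac{\sqrt{-2229 + S{\left(-13 \right)}}}{4217} = \frac{\sqrt{-2229 + \left(2 \left(-13\right) + \frac{i \sqrt{42}}{2}\right)}}{4217} = \sqrt{-2229 - \left(26 - \frac{i \sqrt{42}}{2}\right)} \frac{1}{4217} = \sqrt{-2255 + \frac{i \sqrt{42}}{2}} \cdot \frac{1}{4217} = \frac{\sqrt{-2255 + \frac{i \sqrt{42}}{2}}}{4217}$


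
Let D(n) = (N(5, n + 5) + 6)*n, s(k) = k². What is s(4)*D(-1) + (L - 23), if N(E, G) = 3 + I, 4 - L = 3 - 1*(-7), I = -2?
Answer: -141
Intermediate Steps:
L = -6 (L = 4 - (3 - 1*(-7)) = 4 - (3 + 7) = 4 - 1*10 = 4 - 10 = -6)
N(E, G) = 1 (N(E, G) = 3 - 2 = 1)
D(n) = 7*n (D(n) = (1 + 6)*n = 7*n)
s(4)*D(-1) + (L - 23) = 4²*(7*(-1)) + (-6 - 23) = 16*(-7) - 29 = -112 - 29 = -141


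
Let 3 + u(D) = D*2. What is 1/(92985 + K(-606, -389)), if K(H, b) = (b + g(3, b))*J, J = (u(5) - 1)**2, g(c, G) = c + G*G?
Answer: 1/5526645 ≈ 1.8094e-7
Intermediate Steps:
u(D) = -3 + 2*D (u(D) = -3 + D*2 = -3 + 2*D)
g(c, G) = c + G**2
J = 36 (J = ((-3 + 2*5) - 1)**2 = ((-3 + 10) - 1)**2 = (7 - 1)**2 = 6**2 = 36)
K(H, b) = 108 + 36*b + 36*b**2 (K(H, b) = (b + (3 + b**2))*36 = (3 + b + b**2)*36 = 108 + 36*b + 36*b**2)
1/(92985 + K(-606, -389)) = 1/(92985 + (108 + 36*(-389) + 36*(-389)**2)) = 1/(92985 + (108 - 14004 + 36*151321)) = 1/(92985 + (108 - 14004 + 5447556)) = 1/(92985 + 5433660) = 1/5526645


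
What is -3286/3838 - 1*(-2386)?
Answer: 4577091/1919 ≈ 2385.1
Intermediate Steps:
-3286/3838 - 1*(-2386) = -3286*1/3838 + 2386 = -1643/1919 + 2386 = 4577091/1919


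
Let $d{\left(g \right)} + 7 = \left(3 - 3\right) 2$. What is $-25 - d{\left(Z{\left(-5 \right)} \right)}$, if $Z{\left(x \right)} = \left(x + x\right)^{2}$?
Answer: $-18$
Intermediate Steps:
$Z{\left(x \right)} = 4 x^{2}$ ($Z{\left(x \right)} = \left(2 x\right)^{2} = 4 x^{2}$)
$d{\left(g \right)} = -7$ ($d{\left(g \right)} = -7 + \left(3 - 3\right) 2 = -7 + 0 \cdot 2 = -7 + 0 = -7$)
$-25 - d{\left(Z{\left(-5 \right)} \right)} = -25 - -7 = -25 + 7 = -18$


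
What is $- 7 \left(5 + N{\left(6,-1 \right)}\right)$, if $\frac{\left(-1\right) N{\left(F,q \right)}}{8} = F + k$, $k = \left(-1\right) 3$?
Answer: $133$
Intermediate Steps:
$k = -3$
$N{\left(F,q \right)} = 24 - 8 F$ ($N{\left(F,q \right)} = - 8 \left(F - 3\right) = - 8 \left(-3 + F\right) = 24 - 8 F$)
$- 7 \left(5 + N{\left(6,-1 \right)}\right) = - 7 \left(5 + \left(24 - 48\right)\right) = - 7 \left(5 - 24\right) = \left(-7\right) \left(-19\right) = 133$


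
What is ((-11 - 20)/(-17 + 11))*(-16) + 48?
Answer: -104/3 ≈ -34.667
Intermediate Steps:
((-11 - 20)/(-17 + 11))*(-16) + 48 = -31/(-6)*(-16) + 48 = -31*(-1/6)*(-16) + 48 = (31/6)*(-16) + 48 = -248/3 + 48 = -104/3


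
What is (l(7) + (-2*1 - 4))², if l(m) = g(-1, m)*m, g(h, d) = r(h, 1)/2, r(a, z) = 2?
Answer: 1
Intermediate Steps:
g(h, d) = 1 (g(h, d) = 2/2 = 2*(½) = 1)
l(m) = m (l(m) = 1*m = m)
(l(7) + (-2*1 - 4))² = (7 + (-2*1 - 4))² = (7 + (-2 - 4))² = (7 - 6)² = 1² = 1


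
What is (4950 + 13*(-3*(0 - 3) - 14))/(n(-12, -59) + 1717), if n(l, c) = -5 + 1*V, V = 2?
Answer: 4885/1714 ≈ 2.8501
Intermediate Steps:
n(l, c) = -3 (n(l, c) = -5 + 1*2 = -5 + 2 = -3)
(4950 + 13*(-3*(0 - 3) - 14))/(n(-12, -59) + 1717) = (4950 + 13*(-3*(0 - 3) - 14))/(-3 + 1717) = (4950 + 13*(-3*(-3) - 14))/1714 = (4950 + 13*(9 - 14))*(1/1714) = (4950 + 13*(-5))*(1/1714) = (4950 - 65)*(1/1714) = 4885*(1/1714) = 4885/1714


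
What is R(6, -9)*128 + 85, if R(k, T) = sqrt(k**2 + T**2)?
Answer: 85 + 384*sqrt(13) ≈ 1469.5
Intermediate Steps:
R(k, T) = sqrt(T**2 + k**2)
R(6, -9)*128 + 85 = sqrt((-9)**2 + 6**2)*128 + 85 = sqrt(81 + 36)*128 + 85 = sqrt(117)*128 + 85 = (3*sqrt(13))*128 + 85 = 384*sqrt(13) + 85 = 85 + 384*sqrt(13)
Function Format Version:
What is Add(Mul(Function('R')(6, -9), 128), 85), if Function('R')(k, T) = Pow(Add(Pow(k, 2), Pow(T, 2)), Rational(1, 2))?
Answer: Add(85, Mul(384, Pow(13, Rational(1, 2)))) ≈ 1469.5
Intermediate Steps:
Function('R')(k, T) = Pow(Add(Pow(T, 2), Pow(k, 2)), Rational(1, 2))
Add(Mul(Function('R')(6, -9), 128), 85) = Add(Mul(Pow(Add(Pow(-9, 2), Pow(6, 2)), Rational(1, 2)), 128), 85) = Add(Mul(Pow(Add(81, 36), Rational(1, 2)), 128), 85) = Add(Mul(Pow(117, Rational(1, 2)), 128), 85) = Add(Mul(Mul(3, Pow(13, Rational(1, 2))), 128), 85) = Add(Mul(384, Pow(13, Rational(1, 2))), 85) = Add(85, Mul(384, Pow(13, Rational(1, 2))))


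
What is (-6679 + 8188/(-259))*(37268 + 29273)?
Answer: -115651518509/259 ≈ -4.4653e+8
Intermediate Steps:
(-6679 + 8188/(-259))*(37268 + 29273) = (-6679 + 8188*(-1/259))*66541 = (-6679 - 8188/259)*66541 = -1738049/259*66541 = -115651518509/259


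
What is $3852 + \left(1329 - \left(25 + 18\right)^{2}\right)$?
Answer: $3332$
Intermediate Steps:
$3852 + \left(1329 - \left(25 + 18\right)^{2}\right) = 3852 + \left(1329 - 43^{2}\right) = 3852 + \left(1329 - 1849\right) = 3852 - 520 = 3332$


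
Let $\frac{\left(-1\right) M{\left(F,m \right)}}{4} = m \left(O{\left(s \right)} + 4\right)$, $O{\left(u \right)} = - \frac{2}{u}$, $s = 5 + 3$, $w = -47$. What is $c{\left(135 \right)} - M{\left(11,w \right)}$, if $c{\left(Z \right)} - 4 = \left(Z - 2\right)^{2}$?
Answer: $16988$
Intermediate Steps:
$s = 8$
$M{\left(F,m \right)} = - 15 m$ ($M{\left(F,m \right)} = - 4 m \left(- \frac{2}{8} + 4\right) = - 4 m \left(\left(-2\right) \frac{1}{8} + 4\right) = - 4 m \left(- \frac{1}{4} + 4\right) = - 4 m \frac{15}{4} = - 4 \frac{15 m}{4} = - 15 m$)
$c{\left(Z \right)} = 4 + \left(-2 + Z\right)^{2}$ ($c{\left(Z \right)} = 4 + \left(Z - 2\right)^{2} = 4 + \left(-2 + Z\right)^{2}$)
$c{\left(135 \right)} - M{\left(11,w \right)} = \left(4 + \left(-2 + 135\right)^{2}\right) - \left(-15\right) \left(-47\right) = \left(4 + 133^{2}\right) - 705 = \left(4 + 17689\right) - 705 = 17693 - 705 = 16988$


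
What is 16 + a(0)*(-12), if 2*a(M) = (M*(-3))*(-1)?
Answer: 16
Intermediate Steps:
a(M) = 3*M/2 (a(M) = ((M*(-3))*(-1))/2 = (-3*M*(-1))/2 = (3*M)/2 = 3*M/2)
16 + a(0)*(-12) = 16 + ((3/2)*0)*(-12) = 16 + 0*(-12) = 16 + 0 = 16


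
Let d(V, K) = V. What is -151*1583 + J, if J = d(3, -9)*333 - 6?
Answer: -238040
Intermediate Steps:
J = 993 (J = 3*333 - 6 = 999 - 6 = 993)
-151*1583 + J = -151*1583 + 993 = -239033 + 993 = -238040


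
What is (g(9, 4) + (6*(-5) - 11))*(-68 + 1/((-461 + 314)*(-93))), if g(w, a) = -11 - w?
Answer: 56707247/13671 ≈ 4148.0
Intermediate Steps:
(g(9, 4) + (6*(-5) - 11))*(-68 + 1/((-461 + 314)*(-93))) = ((-11 - 1*9) + (6*(-5) - 11))*(-68 + 1/((-461 + 314)*(-93))) = ((-11 - 9) + (-30 - 11))*(-68 - 1/93/(-147)) = (-20 - 41)*(-68 - 1/147*(-1/93)) = -61*(-68 + 1/13671) = -61*(-929627/13671) = 56707247/13671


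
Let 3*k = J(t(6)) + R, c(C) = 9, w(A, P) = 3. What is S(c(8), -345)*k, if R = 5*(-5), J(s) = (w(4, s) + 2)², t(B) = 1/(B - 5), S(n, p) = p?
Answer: 0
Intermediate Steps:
t(B) = 1/(-5 + B)
J(s) = 25 (J(s) = (3 + 2)² = 5² = 25)
R = -25
k = 0 (k = (25 - 25)/3 = (⅓)*0 = 0)
S(c(8), -345)*k = -345*0 = 0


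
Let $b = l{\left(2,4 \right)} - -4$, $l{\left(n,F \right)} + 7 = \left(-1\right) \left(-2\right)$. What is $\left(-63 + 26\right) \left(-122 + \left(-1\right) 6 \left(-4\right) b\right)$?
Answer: $5402$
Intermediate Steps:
$l{\left(n,F \right)} = -5$ ($l{\left(n,F \right)} = -7 - -2 = -7 + 2 = -5$)
$b = -1$ ($b = -5 - -4 = -5 + 4 = -1$)
$\left(-63 + 26\right) \left(-122 + \left(-1\right) 6 \left(-4\right) b\right) = \left(-63 + 26\right) \left(-122 + \left(-1\right) 6 \left(-4\right) \left(-1\right)\right) = - 37 \left(-122 + \left(-6\right) \left(-4\right) \left(-1\right)\right) = - 37 \left(-122 + 24 \left(-1\right)\right) = - 37 \left(-122 - 24\right) = \left(-37\right) \left(-146\right) = 5402$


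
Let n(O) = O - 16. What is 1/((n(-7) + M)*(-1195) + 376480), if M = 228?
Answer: 1/131505 ≈ 7.6043e-6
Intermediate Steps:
n(O) = -16 + O
1/((n(-7) + M)*(-1195) + 376480) = 1/(((-16 - 7) + 228)*(-1195) + 376480) = 1/((-23 + 228)*(-1195) + 376480) = 1/(205*(-1195) + 376480) = 1/(-244975 + 376480) = 1/131505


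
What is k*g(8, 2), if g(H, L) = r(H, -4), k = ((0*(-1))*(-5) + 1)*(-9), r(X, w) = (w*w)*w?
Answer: 576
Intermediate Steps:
r(X, w) = w³ (r(X, w) = w²*w = w³)
k = -9 (k = (0*(-5) + 1)*(-9) = (0 + 1)*(-9) = 1*(-9) = -9)
g(H, L) = -64 (g(H, L) = (-4)³ = -64)
k*g(8, 2) = -9*(-64) = 576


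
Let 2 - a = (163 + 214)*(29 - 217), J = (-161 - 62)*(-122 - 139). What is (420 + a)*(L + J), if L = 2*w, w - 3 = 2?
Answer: 4150470474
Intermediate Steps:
w = 5 (w = 3 + 2 = 5)
L = 10 (L = 2*5 = 10)
J = 58203 (J = -223*(-261) = 58203)
a = 70878 (a = 2 - (163 + 214)*(29 - 217) = 2 - 377*(-188) = 2 - 1*(-70876) = 2 + 70876 = 70878)
(420 + a)*(L + J) = (420 + 70878)*(10 + 58203) = 71298*58213 = 4150470474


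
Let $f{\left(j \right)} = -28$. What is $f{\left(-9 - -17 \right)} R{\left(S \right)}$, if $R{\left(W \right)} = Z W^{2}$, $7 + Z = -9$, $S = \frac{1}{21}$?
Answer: $\frac{64}{63} \approx 1.0159$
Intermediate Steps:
$S = \frac{1}{21} \approx 0.047619$
$Z = -16$ ($Z = -7 - 9 = -16$)
$R{\left(W \right)} = - 16 W^{2}$
$f{\left(-9 - -17 \right)} R{\left(S \right)} = - 28 \left(- \frac{16}{441}\right) = - 28 \left(\left(-16\right) \frac{1}{441}\right) = \left(-28\right) \left(- \frac{16}{441}\right) = \frac{64}{63}$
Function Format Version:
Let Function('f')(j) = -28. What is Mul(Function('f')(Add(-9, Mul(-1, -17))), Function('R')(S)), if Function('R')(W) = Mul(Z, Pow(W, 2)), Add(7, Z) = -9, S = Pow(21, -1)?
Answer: Rational(64, 63) ≈ 1.0159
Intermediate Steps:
S = Rational(1, 21) ≈ 0.047619
Z = -16 (Z = Add(-7, -9) = -16)
Function('R')(W) = Mul(-16, Pow(W, 2))
Mul(Function('f')(Add(-9, Mul(-1, -17))), Function('R')(S)) = Mul(-28, Mul(-16, Pow(Rational(1, 21), 2))) = Mul(-28, Mul(-16, Rational(1, 441))) = Mul(-28, Rational(-16, 441)) = Rational(64, 63)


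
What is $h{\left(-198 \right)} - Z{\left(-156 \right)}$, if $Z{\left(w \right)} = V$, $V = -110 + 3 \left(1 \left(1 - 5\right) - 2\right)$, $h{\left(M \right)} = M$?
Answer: $-70$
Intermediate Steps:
$V = -128$ ($V = -110 + 3 \left(1 \left(-4\right) - 2\right) = -110 + 3 \left(-4 - 2\right) = -110 + 3 \left(-6\right) = -110 - 18 = -128$)
$Z{\left(w \right)} = -128$
$h{\left(-198 \right)} - Z{\left(-156 \right)} = -198 - -128 = -198 + 128 = -70$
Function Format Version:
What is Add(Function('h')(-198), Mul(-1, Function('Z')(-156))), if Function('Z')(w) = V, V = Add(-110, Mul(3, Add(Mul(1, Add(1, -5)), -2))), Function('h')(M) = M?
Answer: -70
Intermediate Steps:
V = -128 (V = Add(-110, Mul(3, Add(Mul(1, -4), -2))) = Add(-110, Mul(3, Add(-4, -2))) = Add(-110, Mul(3, -6)) = Add(-110, -18) = -128)
Function('Z')(w) = -128
Add(Function('h')(-198), Mul(-1, Function('Z')(-156))) = Add(-198, Mul(-1, -128)) = Add(-198, 128) = -70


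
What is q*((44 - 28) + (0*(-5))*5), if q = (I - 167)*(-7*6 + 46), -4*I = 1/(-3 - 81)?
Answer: -224444/21 ≈ -10688.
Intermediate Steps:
I = 1/336 (I = -1/(4*(-3 - 81)) = -¼/(-84) = -¼*(-1/84) = 1/336 ≈ 0.0029762)
q = -56111/84 (q = (1/336 - 167)*(-7*6 + 46) = -56111*(-42 + 46)/336 = -56111/336*4 = -56111/84 ≈ -667.99)
q*((44 - 28) + (0*(-5))*5) = -56111*((44 - 28) + (0*(-5))*5)/84 = -56111*(16 + 0*5)/84 = -56111*(16 + 0)/84 = -56111/84*16 = -224444/21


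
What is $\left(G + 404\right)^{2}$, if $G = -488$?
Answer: $7056$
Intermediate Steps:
$\left(G + 404\right)^{2} = \left(-488 + 404\right)^{2} = \left(-84\right)^{2} = 7056$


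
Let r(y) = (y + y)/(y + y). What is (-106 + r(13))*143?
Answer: -15015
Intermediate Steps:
r(y) = 1 (r(y) = (2*y)/((2*y)) = (2*y)*(1/(2*y)) = 1)
(-106 + r(13))*143 = (-106 + 1)*143 = -105*143 = -15015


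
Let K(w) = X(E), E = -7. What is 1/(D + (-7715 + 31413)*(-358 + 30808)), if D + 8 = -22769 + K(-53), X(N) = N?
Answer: 1/721581316 ≈ 1.3858e-9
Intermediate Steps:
K(w) = -7
D = -22784 (D = -8 + (-22769 - 7) = -8 - 22776 = -22784)
1/(D + (-7715 + 31413)*(-358 + 30808)) = 1/(-22784 + (-7715 + 31413)*(-358 + 30808)) = 1/(-22784 + 23698*30450) = 1/(-22784 + 721604100) = 1/721581316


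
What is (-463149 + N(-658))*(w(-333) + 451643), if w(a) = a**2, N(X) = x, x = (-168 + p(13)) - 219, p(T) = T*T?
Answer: -260658765244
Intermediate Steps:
p(T) = T**2
x = -218 (x = (-168 + 13**2) - 219 = (-168 + 169) - 219 = 1 - 219 = -218)
N(X) = -218
(-463149 + N(-658))*(w(-333) + 451643) = (-463149 - 218)*((-333)**2 + 451643) = -463367*(110889 + 451643) = -463367*562532 = -260658765244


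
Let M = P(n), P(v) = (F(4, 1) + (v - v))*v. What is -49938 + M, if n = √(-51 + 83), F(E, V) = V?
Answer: -49938 + 4*√2 ≈ -49932.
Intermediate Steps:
n = 4*√2 (n = √32 = 4*√2 ≈ 5.6569)
P(v) = v (P(v) = (1 + (v - v))*v = (1 + 0)*v = 1*v = v)
M = 4*√2 ≈ 5.6569
-49938 + M = -49938 + 4*√2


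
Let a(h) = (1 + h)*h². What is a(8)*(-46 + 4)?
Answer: -24192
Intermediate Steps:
a(h) = h²*(1 + h)
a(8)*(-46 + 4) = (8²*(1 + 8))*(-46 + 4) = (64*9)*(-42) = 576*(-42) = -24192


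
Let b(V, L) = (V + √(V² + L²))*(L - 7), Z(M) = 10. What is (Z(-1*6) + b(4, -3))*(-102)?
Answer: 8160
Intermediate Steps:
b(V, L) = (-7 + L)*(V + √(L² + V²)) (b(V, L) = (V + √(L² + V²))*(-7 + L) = (-7 + L)*(V + √(L² + V²)))
(Z(-1*6) + b(4, -3))*(-102) = (10 + (-7*4 - 7*√((-3)² + 4²) - 3*4 - 3*√((-3)² + 4²)))*(-102) = (10 + (-28 - 7*√(9 + 16) - 12 - 3*√(9 + 16)))*(-102) = (10 + (-28 - 7*√25 - 12 - 3*√25))*(-102) = (10 + (-28 - 7*5 - 12 - 3*5))*(-102) = (10 + (-28 - 35 - 12 - 15))*(-102) = (10 - 90)*(-102) = -80*(-102) = 8160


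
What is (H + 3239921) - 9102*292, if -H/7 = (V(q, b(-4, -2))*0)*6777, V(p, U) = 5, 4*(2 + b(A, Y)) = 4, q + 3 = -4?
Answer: 582137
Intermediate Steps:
q = -7 (q = -3 - 4 = -7)
b(A, Y) = -1 (b(A, Y) = -2 + (1/4)*4 = -2 + 1 = -1)
H = 0 (H = -7*5*0*6777 = -0*6777 = -7*0 = 0)
(H + 3239921) - 9102*292 = (0 + 3239921) - 9102*292 = 3239921 - 2657784 = 582137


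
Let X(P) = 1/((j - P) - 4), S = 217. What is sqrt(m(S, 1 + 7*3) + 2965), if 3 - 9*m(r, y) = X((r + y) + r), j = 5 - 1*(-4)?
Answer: sqrt(5428366339)/1353 ≈ 54.455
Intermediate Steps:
j = 9 (j = 5 + 4 = 9)
X(P) = 1/(5 - P) (X(P) = 1/((9 - P) - 4) = 1/(5 - P))
m(r, y) = 1/3 + 1/(9*(-5 + y + 2*r)) (m(r, y) = 1/3 - (-1)/(9*(-5 + ((r + y) + r))) = 1/3 - (-1)/(9*(-5 + (y + 2*r))) = 1/3 - (-1)/(9*(-5 + y + 2*r)) = 1/3 + 1/(9*(-5 + y + 2*r)))
sqrt(m(S, 1 + 7*3) + 2965) = sqrt((-14 + 3*(1 + 7*3) + 6*217)/(9*(-5 + (1 + 7*3) + 2*217)) + 2965) = sqrt((-14 + 3*(1 + 21) + 1302)/(9*(-5 + (1 + 21) + 434)) + 2965) = sqrt((-14 + 3*22 + 1302)/(9*(-5 + 22 + 434)) + 2965) = sqrt((1/9)*(-14 + 66 + 1302)/451 + 2965) = sqrt((1/9)*(1/451)*1354 + 2965) = sqrt(1354/4059 + 2965) = sqrt(12036289/4059) = sqrt(5428366339)/1353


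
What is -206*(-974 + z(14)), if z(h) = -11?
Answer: 202910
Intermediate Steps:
-206*(-974 + z(14)) = -206*(-974 - 11) = -206*(-985) = 202910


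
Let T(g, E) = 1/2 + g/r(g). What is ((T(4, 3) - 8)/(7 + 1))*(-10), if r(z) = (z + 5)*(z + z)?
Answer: 335/36 ≈ 9.3056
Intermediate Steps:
r(z) = 2*z*(5 + z) (r(z) = (5 + z)*(2*z) = 2*z*(5 + z))
T(g, E) = ½ + 1/(2*(5 + g)) (T(g, E) = 1/2 + g/((2*g*(5 + g))) = 1*(½) + g*(1/(2*g*(5 + g))) = ½ + 1/(2*(5 + g)))
((T(4, 3) - 8)/(7 + 1))*(-10) = (((6 + 4)/(2*(5 + 4)) - 8)/(7 + 1))*(-10) = (((½)*10/9 - 8)/8)*(-10) = (((½)*(⅑)*10 - 8)*(⅛))*(-10) = ((5/9 - 8)*(⅛))*(-10) = -67/9*⅛*(-10) = -67/72*(-10) = 335/36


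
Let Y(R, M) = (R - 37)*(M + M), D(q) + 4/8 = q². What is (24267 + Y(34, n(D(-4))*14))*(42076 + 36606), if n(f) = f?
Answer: 1806932130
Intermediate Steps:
D(q) = -½ + q²
Y(R, M) = 2*M*(-37 + R) (Y(R, M) = (-37 + R)*(2*M) = 2*M*(-37 + R))
(24267 + Y(34, n(D(-4))*14))*(42076 + 36606) = (24267 + 2*((-½ + (-4)²)*14)*(-37 + 34))*(42076 + 36606) = (24267 + 2*((-½ + 16)*14)*(-3))*78682 = (24267 + 2*((31/2)*14)*(-3))*78682 = (24267 + 2*217*(-3))*78682 = (24267 - 1302)*78682 = 22965*78682 = 1806932130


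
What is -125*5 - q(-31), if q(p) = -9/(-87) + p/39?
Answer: -706093/1131 ≈ -624.31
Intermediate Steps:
q(p) = 3/29 + p/39 (q(p) = -9*(-1/87) + p*(1/39) = 3/29 + p/39)
-125*5 - q(-31) = -125*5 - (3/29 + (1/39)*(-31)) = -625 - (3/29 - 31/39) = -625 - 1*(-782/1131) = -625 + 782/1131 = -706093/1131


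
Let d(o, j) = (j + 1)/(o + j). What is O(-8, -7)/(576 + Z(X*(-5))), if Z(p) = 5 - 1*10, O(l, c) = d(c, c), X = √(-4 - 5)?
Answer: 3/3997 ≈ 0.00075056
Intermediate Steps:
X = 3*I (X = √(-9) = 3*I ≈ 3.0*I)
d(o, j) = (1 + j)/(j + o)
O(l, c) = (1 + c)/(2*c) (O(l, c) = (1 + c)/(c + c) = (1 + c)/((2*c)) = (1/(2*c))*(1 + c) = (1 + c)/(2*c))
Z(p) = -5 (Z(p) = 5 - 10 = -5)
O(-8, -7)/(576 + Z(X*(-5))) = ((½)*(1 - 7)/(-7))/(576 - 5) = ((½)*(-⅐)*(-6))/571 = (3/7)*(1/571) = 3/3997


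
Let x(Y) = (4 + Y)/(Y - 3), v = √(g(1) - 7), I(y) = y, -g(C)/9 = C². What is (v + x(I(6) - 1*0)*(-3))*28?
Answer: -280 + 112*I ≈ -280.0 + 112.0*I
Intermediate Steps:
g(C) = -9*C²
v = 4*I (v = √(-9*1² - 7) = √(-9*1 - 7) = √(-9 - 7) = √(-16) = 4*I ≈ 4.0*I)
x(Y) = (4 + Y)/(-3 + Y)
(v + x(I(6) - 1*0)*(-3))*28 = (4*I + ((4 + (6 - 1*0))/(-3 + (6 - 1*0)))*(-3))*28 = (4*I + ((4 + (6 + 0))/(-3 + (6 + 0)))*(-3))*28 = (4*I + ((4 + 6)/(-3 + 6))*(-3))*28 = (4*I + (10/3)*(-3))*28 = (4*I - 10)*28 = (-10 + 4*I)*28 = -280 + 112*I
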